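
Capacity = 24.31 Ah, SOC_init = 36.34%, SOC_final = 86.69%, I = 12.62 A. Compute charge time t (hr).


Step 1: dSOC = 86.69% - 36.34% = 50.35%
Step 2: delta_Ah = 24.31 * 50.35 / 100 = 12.24 Ah
Step 3: t = 12.24 / 12.62 = 0.9699 hr

0.9699 hr


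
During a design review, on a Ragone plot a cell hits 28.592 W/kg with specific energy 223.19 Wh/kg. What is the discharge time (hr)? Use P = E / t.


t = E / P = 223.19 / 28.592 = 7.806 hr

7.806 hr


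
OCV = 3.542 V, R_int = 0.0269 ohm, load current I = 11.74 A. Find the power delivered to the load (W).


Step 1: V_terminal = OCV - I*R = 3.542 - 11.74 * 0.0269 = 3.2262 V
Step 2: P_out = V_terminal * I = 3.2262 * 11.74 = 37.88 W

37.88 W


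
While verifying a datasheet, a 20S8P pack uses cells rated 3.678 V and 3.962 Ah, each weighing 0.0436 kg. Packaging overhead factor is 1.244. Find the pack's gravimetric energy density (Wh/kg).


Step 1: V_pack = 20 * 3.678 = 73.56 V
Step 2: C_pack = 8 * 3.962 = 31.696 Ah
Step 3: E_pack = V_pack * C_pack = 73.56 * 31.696 = 2331.6 Wh
Step 4: m_pack = 20 * 8 * 0.0436 * 1.244 = 8.6781 kg
Step 5: ED = E_pack / m_pack = 2331.6 / 8.6781 = 268.7 Wh/kg

268.7 Wh/kg


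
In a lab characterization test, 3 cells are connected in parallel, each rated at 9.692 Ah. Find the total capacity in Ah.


Parallel capacities add: 3 * 9.692 Ah = 29.076 Ah

29.076 Ah


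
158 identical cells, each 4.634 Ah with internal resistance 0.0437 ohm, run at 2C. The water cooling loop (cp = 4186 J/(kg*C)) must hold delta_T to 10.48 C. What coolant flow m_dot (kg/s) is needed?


Step 1: I = 2 * 4.634 = 9.268 A
Step 2: Q_cell = I^2 * R = 9.268^2 * 0.0437 = 3.7536 W
Step 3: Q_total = 158 * 3.7536 = 593.07 W
Step 4: m_dot = Q_total / (cp * dT) = 593.07 / (4186 * 10.48) = 0.01352 kg/s

0.01352 kg/s


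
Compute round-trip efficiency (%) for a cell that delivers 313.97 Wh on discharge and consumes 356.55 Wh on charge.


eta_e = E_dis / E_chg * 100 = 313.97 / 356.55 * 100 = 88.06%

88.06%


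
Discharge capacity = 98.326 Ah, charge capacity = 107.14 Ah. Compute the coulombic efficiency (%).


Coulombic efficiency = 98.326/107.14 * 100% = 91.77%

91.77%


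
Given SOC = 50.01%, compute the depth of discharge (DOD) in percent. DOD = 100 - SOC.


Complement of SOC: DOD = 100% - 50.01% = 49.99%

49.99%


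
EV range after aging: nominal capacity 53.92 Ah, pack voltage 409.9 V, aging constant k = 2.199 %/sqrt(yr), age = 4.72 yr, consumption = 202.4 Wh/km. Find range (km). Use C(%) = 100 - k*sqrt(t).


Step 1: capacity retention = 100 - 2.199 * sqrt(4.72) = 100 - 2.199 * 2.1726 = 95.222%
Step 2: C_now = 53.92 * 95.222/100 = 51.344 Ah
Step 3: E_pack = V * C_now = 409.9 * 51.344 = 21046 Wh
Step 4: range = E_pack / consumption = 21046 / 202.4 = 104.0 km

104.0 km


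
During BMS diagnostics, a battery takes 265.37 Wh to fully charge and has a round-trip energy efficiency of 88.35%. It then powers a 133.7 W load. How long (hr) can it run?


Step 1: E_discharge = eta/100 * E_charge = 88.35/100 * 265.37 = 234.45 Wh
Step 2: t = E_discharge / P = 234.45 / 133.7 = 1.754 hr

1.754 hr


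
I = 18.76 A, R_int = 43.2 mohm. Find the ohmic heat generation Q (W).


Convert: R = 43.2 mohm = 0.0432 ohm
Q = I^2 * R = 18.76^2 * 0.0432 = 15.20 W

15.20 W


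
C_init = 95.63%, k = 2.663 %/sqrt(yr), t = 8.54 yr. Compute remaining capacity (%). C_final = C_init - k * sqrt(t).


Step 1: sqrt(8.54 yr) = 2.9223
Step 2: drop = 2.663 * 2.9223 = 7.7821
Step 3: C_final = 95.63 - 7.7821 = 87.85%

87.85%


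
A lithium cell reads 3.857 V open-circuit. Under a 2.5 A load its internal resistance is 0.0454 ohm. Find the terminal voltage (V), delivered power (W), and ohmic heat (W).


Step 1: V_terminal = OCV - I*R = 3.857 - 2.5 * 0.0454 = 3.7435 V
Step 2: P_out = V_terminal * I = 3.7435 * 2.5 = 9.359 W
Step 3: Q = I^2 * R = 2.5^2 * 0.0454 = 0.2838 W

V=3.7435 V, P=9.359 W, Q=0.2838 W


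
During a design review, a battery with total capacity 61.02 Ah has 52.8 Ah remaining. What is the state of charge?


SOC% = 52.8 / 61.02 * 100 = 86.53%

86.53%


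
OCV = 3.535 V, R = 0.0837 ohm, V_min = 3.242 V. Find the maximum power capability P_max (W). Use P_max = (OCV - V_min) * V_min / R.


dV = OCV - V_min = 0.293 V (so I_max = dV / R)
P_max = dV * V_min / R = 0.293 * 3.242 / 0.0837 = 11.35 W

11.35 W


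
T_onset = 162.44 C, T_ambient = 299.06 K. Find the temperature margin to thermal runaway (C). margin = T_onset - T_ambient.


Convert: T_ambient = 299.06 K = 25.91 C
margin = 162.44 - 25.91 = 136.53 C

136.53 C


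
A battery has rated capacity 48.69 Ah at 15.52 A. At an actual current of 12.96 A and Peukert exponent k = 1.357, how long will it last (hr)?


t_rated = C / I_rated = 48.69 / 15.52 = 3.1372 hr
(I_rated/I)^k = (1.1975)^1.357 = 1.2771
t = t_rated * (I_rated/I)^k = 3.1372 * 1.2771 = 4.007 hr

4.007 hr


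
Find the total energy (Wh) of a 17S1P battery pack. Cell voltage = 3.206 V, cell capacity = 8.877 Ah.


V_pack = 17 * 3.206 = 54.502 V
C_pack = 1 * 8.877 = 8.877 Ah
E = V_pack * C_pack = 54.502 * 8.877 = 483.8 Wh

483.8 Wh


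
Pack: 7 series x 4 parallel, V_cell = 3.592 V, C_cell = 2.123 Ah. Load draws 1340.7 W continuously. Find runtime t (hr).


Step 1: E_pack = Ns * V_cell * Np * C_cell = 7 * 3.592 * 4 * 2.123 = 213.52 Wh
Step 2: t = E_pack / P = 213.52 / 1340.7 = 0.1593 hr

0.1593 hr


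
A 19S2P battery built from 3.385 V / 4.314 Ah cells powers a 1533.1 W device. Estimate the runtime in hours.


Step 1: E_pack = Ns * V_cell * Np * C_cell = 19 * 3.385 * 2 * 4.314 = 554.91 Wh
Step 2: t = E_pack / P = 554.91 / 1533.1 = 0.3620 hr

0.3620 hr


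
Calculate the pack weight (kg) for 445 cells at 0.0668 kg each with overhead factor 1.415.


Cell mass sum = 445 * 0.0668 = 29.726 kg
With overhead 1.415: m_pack = 29.726 * 1.415 = 42.06 kg

42.06 kg


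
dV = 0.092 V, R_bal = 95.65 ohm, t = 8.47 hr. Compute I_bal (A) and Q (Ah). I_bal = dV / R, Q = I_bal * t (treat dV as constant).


First, Ohm's law: I_bal = 0.092 V / 95.65 ohm = 9.6184e-04 A
Then Q = I * t = 9.6184e-04 A * 8.47 hr = 0.008147 Ah

I=9.6184e-04 A, Q=0.008147 Ah


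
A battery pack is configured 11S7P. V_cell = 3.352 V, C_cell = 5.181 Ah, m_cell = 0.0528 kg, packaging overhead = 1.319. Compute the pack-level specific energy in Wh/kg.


Step 1: V_pack = 11 * 3.352 = 36.872 V
Step 2: C_pack = 7 * 5.181 = 36.267 Ah
Step 3: E_pack = V_pack * C_pack = 36.872 * 36.267 = 1337.2 Wh
Step 4: m_pack = 11 * 7 * 0.0528 * 1.319 = 5.3625 kg
Step 5: ED = E_pack / m_pack = 1337.2 / 5.3625 = 249.4 Wh/kg

249.4 Wh/kg


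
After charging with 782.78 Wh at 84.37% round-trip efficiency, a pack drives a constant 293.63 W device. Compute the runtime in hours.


Step 1: E_discharge = eta/100 * E_charge = 84.37/100 * 782.78 = 660.43 Wh
Step 2: t = E_discharge / P = 660.43 / 293.63 = 2.249 hr

2.249 hr


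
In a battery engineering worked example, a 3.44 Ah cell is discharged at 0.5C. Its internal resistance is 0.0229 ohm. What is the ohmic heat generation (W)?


Step 1: I = C_rate * capacity = 0.5 * 3.44 = 1.72 A
Step 2: Q = I^2 * R = 1.72^2 * 0.0229 = 2.9584 * 0.0229 = 0.06775 W

0.06775 W


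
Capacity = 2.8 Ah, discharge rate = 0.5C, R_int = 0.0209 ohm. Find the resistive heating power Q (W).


Step 1: I = C_rate * capacity = 0.5 * 2.8 = 1.4 A
Step 2: Q = I^2 * R = 1.4^2 * 0.0209 = 1.96 * 0.0209 = 0.04096 W

0.04096 W


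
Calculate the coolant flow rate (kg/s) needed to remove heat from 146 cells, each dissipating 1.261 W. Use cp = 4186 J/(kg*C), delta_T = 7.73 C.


Step 1: Total heat Q = 146 * 1.261 W = 184.11 W
Step 2: denom = cp * dT = 4186 * 7.73 = 32358
Step 3: m_dot = 184.11 / 32358 = 0.005690 kg/s

0.005690 kg/s


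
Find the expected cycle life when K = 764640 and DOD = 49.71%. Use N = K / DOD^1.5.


Step 1: DOD^1.5 = 49.71^1.5 = 350.48
Step 2: N = 764640 / 350.48 = 2182 cycles

2182 cycles


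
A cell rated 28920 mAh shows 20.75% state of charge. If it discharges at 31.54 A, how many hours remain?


Convert: C_total = 28920 mAh = 28.92 Ah
Step 1: remaining = SOC/100 * C_total = 20.75/100 * 28.92 = 6.0009 Ah
Step 2: t = remaining / I = 6.0009 / 31.54 = 0.1903 hr

0.1903 hr


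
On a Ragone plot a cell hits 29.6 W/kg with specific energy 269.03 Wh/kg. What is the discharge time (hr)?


t = E / P = 269.03 / 29.6 = 9.089 hr

9.089 hr


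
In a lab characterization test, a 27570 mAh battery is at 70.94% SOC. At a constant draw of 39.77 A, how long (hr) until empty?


Convert: C_total = 27570 mAh = 27.57 Ah
Step 1: remaining = SOC/100 * C_total = 70.94/100 * 27.57 = 19.558 Ah
Step 2: t = remaining / I = 19.558 / 39.77 = 0.4918 hr

0.4918 hr


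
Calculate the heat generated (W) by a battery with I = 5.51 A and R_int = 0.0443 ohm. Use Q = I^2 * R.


I^2 = 30.36
Q = 30.36 * 0.0443 = 1.345 W

1.345 W


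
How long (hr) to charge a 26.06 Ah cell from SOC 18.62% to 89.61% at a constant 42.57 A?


delta_Ah = 26.06 * (89.61 - 18.62) / 100 = 18.5 Ah
t = delta_Ah / I = 18.5 / 42.57 = 0.4346 hr

0.4346 hr


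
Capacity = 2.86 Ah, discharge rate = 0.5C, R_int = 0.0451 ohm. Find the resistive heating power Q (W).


Step 1: I = C_rate * capacity = 0.5 * 2.86 = 1.43 A
Step 2: Q = I^2 * R = 1.43^2 * 0.0451 = 2.0449 * 0.0451 = 0.09222 W

0.09222 W


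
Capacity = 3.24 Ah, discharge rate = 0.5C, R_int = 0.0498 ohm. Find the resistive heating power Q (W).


Step 1: I = C_rate * capacity = 0.5 * 3.24 = 1.62 A
Step 2: Q = I^2 * R = 1.62^2 * 0.0498 = 2.6244 * 0.0498 = 0.1307 W

0.1307 W


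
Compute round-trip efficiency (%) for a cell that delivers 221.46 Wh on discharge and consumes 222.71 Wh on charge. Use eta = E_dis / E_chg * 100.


Round-trip efficiency = 221.46/222.71 * 100% = 99.44%

99.44%


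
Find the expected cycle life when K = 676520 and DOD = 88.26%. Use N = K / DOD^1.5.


Step 1: DOD^1.5 = 88.26^1.5 = 829.17
Step 2: N = 676520 / 829.17 = 815.9 cycles

815.9 cycles


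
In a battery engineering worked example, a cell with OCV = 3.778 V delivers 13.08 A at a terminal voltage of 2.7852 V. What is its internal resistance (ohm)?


R = (OCV - V) / I = (3.778 - 2.7852) / 13.08 = 0.07590 ohm

0.07590 ohm


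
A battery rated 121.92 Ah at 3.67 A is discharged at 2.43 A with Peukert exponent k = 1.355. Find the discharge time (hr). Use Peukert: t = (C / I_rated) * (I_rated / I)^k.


Step 1: t_rated = C / I_rated = 121.92 / 3.67 = 33.221 hr
Step 2: ratio = 3.67 / 2.43 = 1.5103
Step 3: ratio^k = 1.5103^1.355 = 1.7484
Step 4: t = t_rated * ratio^k = 33.221 * 1.7484 = 58.08 hr

58.08 hr


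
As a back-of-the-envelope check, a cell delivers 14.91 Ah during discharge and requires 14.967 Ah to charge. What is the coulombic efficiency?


eta_c = Q_dis / Q_chg * 100 = 14.91 / 14.967 * 100 = 99.62%

99.62%


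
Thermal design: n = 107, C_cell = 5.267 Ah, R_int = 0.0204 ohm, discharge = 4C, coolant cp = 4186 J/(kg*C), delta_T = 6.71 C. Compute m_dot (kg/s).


Step 1: I = 4 * 5.267 = 21.068 A
Step 2: Q_cell = I^2 * R = 21.068^2 * 0.0204 = 9.0548 W
Step 3: Q_total = 107 * 9.0548 = 968.86 W
Step 4: m_dot = Q_total / (cp * dT) = 968.86 / (4186 * 6.71) = 0.03449 kg/s

0.03449 kg/s


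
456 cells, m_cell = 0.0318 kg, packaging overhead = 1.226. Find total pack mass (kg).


m_pack = n * m_cell * overhead = 456 * 0.0318 * 1.226 = 17.78 kg

17.78 kg


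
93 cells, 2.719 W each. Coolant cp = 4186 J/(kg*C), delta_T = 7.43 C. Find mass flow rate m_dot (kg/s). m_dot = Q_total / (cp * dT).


Q_total = 93 * 2.719 = 252.87 W
m_dot = Q_total / (cp * dT) = 252.87 / (4186 * 7.43) = 0.008130 kg/s

0.008130 kg/s


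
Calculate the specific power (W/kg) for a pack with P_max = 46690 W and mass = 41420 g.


Convert: m = 41420 g = 41.42 kg
Specific power = 46690 W / 41.42 kg = 1127 W/kg

1127 W/kg


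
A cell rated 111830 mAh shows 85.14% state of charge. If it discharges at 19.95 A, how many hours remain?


Convert: C_total = 111830 mAh = 111.83 Ah
Step 1: remaining = SOC/100 * C_total = 85.14/100 * 111.83 = 95.212 Ah
Step 2: t = remaining / I = 95.212 / 19.95 = 4.773 hr

4.773 hr


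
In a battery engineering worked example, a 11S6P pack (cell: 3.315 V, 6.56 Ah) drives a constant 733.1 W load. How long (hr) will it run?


Step 1: E_pack = Ns * V_cell * Np * C_cell = 11 * 3.315 * 6 * 6.56 = 1435.3 Wh
Step 2: t = E_pack / P = 1435.3 / 733.1 = 1.958 hr

1.958 hr


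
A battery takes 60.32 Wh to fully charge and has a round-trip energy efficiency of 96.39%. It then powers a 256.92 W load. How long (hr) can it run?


Step 1: E_discharge = eta/100 * E_charge = 96.39/100 * 60.32 = 58.142 Wh
Step 2: t = E_discharge / P = 58.142 / 256.92 = 0.2263 hr

0.2263 hr


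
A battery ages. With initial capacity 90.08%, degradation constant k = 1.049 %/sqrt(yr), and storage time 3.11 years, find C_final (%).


sqrt(t) = sqrt(3.11) = 1.7635
C_final = 90.08 - 1.049 * 1.7635 = 88.23%

88.23%


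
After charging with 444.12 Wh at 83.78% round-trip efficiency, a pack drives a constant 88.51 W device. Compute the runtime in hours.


Step 1: E_discharge = eta/100 * E_charge = 83.78/100 * 444.12 = 372.08 Wh
Step 2: t = E_discharge / P = 372.08 / 88.51 = 4.204 hr

4.204 hr


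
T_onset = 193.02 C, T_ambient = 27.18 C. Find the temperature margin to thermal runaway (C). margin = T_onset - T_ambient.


Safety margin = 193.02 C - 27.18 C = 165.84 C

165.84 C


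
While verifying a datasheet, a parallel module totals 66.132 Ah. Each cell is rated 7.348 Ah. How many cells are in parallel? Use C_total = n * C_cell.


n = C_total / C_cell = 66.132 / 7.348 = 9

9


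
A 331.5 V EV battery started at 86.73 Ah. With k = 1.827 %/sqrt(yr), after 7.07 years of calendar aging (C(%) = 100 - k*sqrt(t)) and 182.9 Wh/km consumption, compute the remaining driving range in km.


Step 1: capacity retention = 100 - 1.827 * sqrt(7.07) = 100 - 1.827 * 2.6589 = 95.142%
Step 2: C_now = 86.73 * 95.142/100 = 82.517 Ah
Step 3: E_pack = V * C_now = 331.5 * 82.517 = 27354 Wh
Step 4: range = E_pack / consumption = 27354 / 182.9 = 149.6 km

149.6 km


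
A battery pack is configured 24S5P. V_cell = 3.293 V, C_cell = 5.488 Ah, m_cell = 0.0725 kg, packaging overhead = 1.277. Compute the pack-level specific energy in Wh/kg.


Step 1: V_pack = 24 * 3.293 = 79.032 V
Step 2: C_pack = 5 * 5.488 = 27.44 Ah
Step 3: E_pack = V_pack * C_pack = 79.032 * 27.44 = 2168.6 Wh
Step 4: m_pack = 24 * 5 * 0.0725 * 1.277 = 11.11 kg
Step 5: ED = E_pack / m_pack = 2168.6 / 11.11 = 195.2 Wh/kg

195.2 Wh/kg


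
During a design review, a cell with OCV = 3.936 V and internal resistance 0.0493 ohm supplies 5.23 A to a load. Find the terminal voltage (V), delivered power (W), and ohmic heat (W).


Step 1: V_terminal = OCV - I*R = 3.936 - 5.23 * 0.0493 = 3.6782 V
Step 2: P_out = V_terminal * I = 3.6782 * 5.23 = 19.24 W
Step 3: Q = I^2 * R = 5.23^2 * 0.0493 = 1.348 W

V=3.6782 V, P=19.24 W, Q=1.348 W


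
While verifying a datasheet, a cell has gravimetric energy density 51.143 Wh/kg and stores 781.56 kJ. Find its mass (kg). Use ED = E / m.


Convert: E = 781.56 kJ = 217.1 Wh
m = E / ED = 217.1 / 51.143 = 4.245 kg

4.245 kg


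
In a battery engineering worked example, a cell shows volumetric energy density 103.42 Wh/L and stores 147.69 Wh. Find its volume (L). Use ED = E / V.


V = E / ED = 147.69 / 103.42 = 1.428 L

1.428 L


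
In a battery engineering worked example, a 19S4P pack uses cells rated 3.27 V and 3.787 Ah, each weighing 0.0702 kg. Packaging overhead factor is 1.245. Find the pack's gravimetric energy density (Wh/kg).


Step 1: V_pack = 19 * 3.27 = 62.13 V
Step 2: C_pack = 4 * 3.787 = 15.148 Ah
Step 3: E_pack = V_pack * C_pack = 62.13 * 15.148 = 941.15 Wh
Step 4: m_pack = 19 * 4 * 0.0702 * 1.245 = 6.6423 kg
Step 5: ED = E_pack / m_pack = 941.15 / 6.6423 = 141.7 Wh/kg

141.7 Wh/kg


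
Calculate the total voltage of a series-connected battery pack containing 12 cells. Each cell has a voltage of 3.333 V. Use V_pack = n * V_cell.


V_pack = n * V_cell = 12 * 3.333 = 39.996 V

39.996 V


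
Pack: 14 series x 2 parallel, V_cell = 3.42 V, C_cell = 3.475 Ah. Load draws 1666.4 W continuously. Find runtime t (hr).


Step 1: E_pack = Ns * V_cell * Np * C_cell = 14 * 3.42 * 2 * 3.475 = 332.77 Wh
Step 2: t = E_pack / P = 332.77 / 1666.4 = 0.1997 hr

0.1997 hr


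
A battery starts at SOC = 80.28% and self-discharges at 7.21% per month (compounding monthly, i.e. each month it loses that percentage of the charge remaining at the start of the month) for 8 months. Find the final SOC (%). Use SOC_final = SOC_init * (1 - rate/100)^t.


decay = (1 - 7.21/100)^8 = 0.54955
SOC_final = 80.28 * 0.54955 = 44.12%

44.12%


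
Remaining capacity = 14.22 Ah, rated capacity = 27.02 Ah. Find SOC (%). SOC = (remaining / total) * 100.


SOC = (remaining / total) * 100 = (14.22 / 27.02) * 100 = 52.63%

52.63%


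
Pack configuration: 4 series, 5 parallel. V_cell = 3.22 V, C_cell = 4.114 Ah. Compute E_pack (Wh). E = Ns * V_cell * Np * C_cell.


V_pack = 4 * 3.22 = 12.88 V
C_pack = 5 * 4.114 = 20.57 Ah
E = V_pack * C_pack = 12.88 * 20.57 = 264.9 Wh

264.9 Wh


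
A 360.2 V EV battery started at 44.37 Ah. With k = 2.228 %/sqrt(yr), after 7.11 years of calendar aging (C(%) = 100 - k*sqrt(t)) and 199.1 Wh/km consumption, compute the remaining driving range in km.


Step 1: capacity retention = 100 - 2.228 * sqrt(7.11) = 100 - 2.228 * 2.6665 = 94.059%
Step 2: C_now = 44.37 * 94.059/100 = 41.734 Ah
Step 3: E_pack = V * C_now = 360.2 * 41.734 = 15033 Wh
Step 4: range = E_pack / consumption = 15033 / 199.1 = 75.50 km

75.50 km


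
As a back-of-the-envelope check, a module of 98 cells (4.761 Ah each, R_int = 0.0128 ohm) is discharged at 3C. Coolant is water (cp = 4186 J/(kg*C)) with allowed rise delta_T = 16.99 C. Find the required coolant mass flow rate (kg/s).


Step 1: I = 3 * 4.761 = 14.283 A
Step 2: Q_cell = I^2 * R = 14.283^2 * 0.0128 = 2.6113 W
Step 3: Q_total = 98 * 2.6113 = 255.91 W
Step 4: m_dot = Q_total / (cp * dT) = 255.91 / (4186 * 16.99) = 0.003598 kg/s

0.003598 kg/s


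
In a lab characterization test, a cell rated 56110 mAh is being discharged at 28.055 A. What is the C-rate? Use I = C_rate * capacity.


Convert: capacity = 56110 mAh = 56.11 Ah
C_rate = I / capacity = 28.055 / 56.11 = 0.5C

0.5C


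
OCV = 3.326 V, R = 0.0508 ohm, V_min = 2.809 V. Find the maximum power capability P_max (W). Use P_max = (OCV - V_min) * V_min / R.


P_max = (OCV - V_min) * V_min / R = (3.326 - 2.809) * 2.809 / 0.0508 = 0.517 * 2.809 / 0.0508 = 28.59 W

28.59 W


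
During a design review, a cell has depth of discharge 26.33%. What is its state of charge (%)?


SOC = 100 - DOD = 100 - 26.33 = 73.67%

73.67%


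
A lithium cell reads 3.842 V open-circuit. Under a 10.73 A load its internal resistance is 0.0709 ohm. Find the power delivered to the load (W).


Step 1: V_terminal = OCV - I*R = 3.842 - 10.73 * 0.0709 = 3.0812 V
Step 2: P_out = V_terminal * I = 3.0812 * 10.73 = 33.06 W

33.06 W


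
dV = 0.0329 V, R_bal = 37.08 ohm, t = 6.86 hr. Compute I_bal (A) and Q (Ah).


First, Ohm's law: I_bal = 0.0329 V / 37.08 ohm = 8.8727e-04 A
Then Q = I * t = 8.8727e-04 A * 6.86 hr = 0.006087 Ah

I=8.8727e-04 A, Q=0.006087 Ah


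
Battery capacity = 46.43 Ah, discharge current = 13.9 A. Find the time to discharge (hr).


t = capacity / current = 46.43 / 13.9 = 3.340 hr

3.340 hr


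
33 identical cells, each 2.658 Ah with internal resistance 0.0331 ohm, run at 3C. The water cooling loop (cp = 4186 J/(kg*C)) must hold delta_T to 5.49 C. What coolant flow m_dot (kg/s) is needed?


Step 1: I = 3 * 2.658 = 7.974 A
Step 2: Q_cell = I^2 * R = 7.974^2 * 0.0331 = 2.1047 W
Step 3: Q_total = 33 * 2.1047 = 69.455 W
Step 4: m_dot = Q_total / (cp * dT) = 69.455 / (4186 * 5.49) = 0.003022 kg/s

0.003022 kg/s


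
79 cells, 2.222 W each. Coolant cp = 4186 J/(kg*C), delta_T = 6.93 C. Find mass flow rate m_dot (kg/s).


Step 1: Total heat Q = 79 * 2.222 W = 175.54 W
Step 2: denom = cp * dT = 4186 * 6.93 = 29009
Step 3: m_dot = 175.54 / 29009 = 0.006051 kg/s

0.006051 kg/s


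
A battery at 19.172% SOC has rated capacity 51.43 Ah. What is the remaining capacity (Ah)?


remaining = SOC / 100 * total = 19.172 / 100 * 51.43 = 9.860 Ah

9.860 Ah


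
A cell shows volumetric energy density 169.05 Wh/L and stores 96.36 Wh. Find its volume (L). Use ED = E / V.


V = E / ED = 96.36 / 169.05 = 0.5700 L

0.5700 L


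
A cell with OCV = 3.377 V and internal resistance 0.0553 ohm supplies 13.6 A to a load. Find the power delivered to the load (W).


Step 1: V_terminal = OCV - I*R = 3.377 - 13.6 * 0.0553 = 2.6249 V
Step 2: P_out = V_terminal * I = 2.6249 * 13.6 = 35.70 W

35.70 W


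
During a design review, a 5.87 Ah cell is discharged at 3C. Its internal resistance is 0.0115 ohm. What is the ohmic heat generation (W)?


Step 1: I = C_rate * capacity = 3 * 5.87 = 17.61 A
Step 2: Q = I^2 * R = 17.61^2 * 0.0115 = 310.11 * 0.0115 = 3.566 W

3.566 W


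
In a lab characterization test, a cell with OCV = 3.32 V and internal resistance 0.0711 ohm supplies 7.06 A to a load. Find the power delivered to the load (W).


Step 1: V_terminal = OCV - I*R = 3.32 - 7.06 * 0.0711 = 2.818 V
Step 2: P_out = V_terminal * I = 2.818 * 7.06 = 19.90 W

19.90 W


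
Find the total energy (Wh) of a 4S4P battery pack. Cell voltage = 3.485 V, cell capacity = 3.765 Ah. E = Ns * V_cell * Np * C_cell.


V_pack = 4 * 3.485 = 13.94 V
C_pack = 4 * 3.765 = 15.06 Ah
E = V_pack * C_pack = 13.94 * 15.06 = 209.9 Wh

209.9 Wh


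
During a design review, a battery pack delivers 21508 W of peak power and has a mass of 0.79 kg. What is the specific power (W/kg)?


SP = P / m = 21508 / 0.79 = 27230 W/kg

27230 W/kg


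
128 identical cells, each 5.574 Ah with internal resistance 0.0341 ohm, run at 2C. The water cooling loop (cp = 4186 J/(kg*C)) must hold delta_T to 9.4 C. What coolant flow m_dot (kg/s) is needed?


Step 1: I = 2 * 5.574 = 11.148 A
Step 2: Q_cell = I^2 * R = 11.148^2 * 0.0341 = 4.2379 W
Step 3: Q_total = 128 * 4.2379 = 542.45 W
Step 4: m_dot = Q_total / (cp * dT) = 542.45 / (4186 * 9.4) = 0.01379 kg/s

0.01379 kg/s


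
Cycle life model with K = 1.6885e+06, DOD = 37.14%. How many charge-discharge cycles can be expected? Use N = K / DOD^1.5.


DOD^1.5 = 226.34
N = K / DOD^1.5 = 1.6885e+06 / 226.34 = 7460

7460 cycles


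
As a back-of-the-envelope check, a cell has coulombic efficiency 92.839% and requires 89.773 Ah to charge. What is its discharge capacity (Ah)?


Q_dis = eta/100 * Q_chg = 92.839/100 * 89.773 = 83.34 Ah

83.34 Ah


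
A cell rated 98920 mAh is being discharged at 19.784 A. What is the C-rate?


Convert: capacity = 98920 mAh = 98.92 Ah
C_rate = I / capacity = 19.784 / 98.92 = 0.2C

0.2C


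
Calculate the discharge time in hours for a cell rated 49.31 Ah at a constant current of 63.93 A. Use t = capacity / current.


t = capacity / current = 49.31 / 63.93 = 0.7713 hr

0.7713 hr


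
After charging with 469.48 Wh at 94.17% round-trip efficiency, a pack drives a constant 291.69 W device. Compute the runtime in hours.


Step 1: E_discharge = eta/100 * E_charge = 94.17/100 * 469.48 = 442.11 Wh
Step 2: t = E_discharge / P = 442.11 / 291.69 = 1.516 hr

1.516 hr


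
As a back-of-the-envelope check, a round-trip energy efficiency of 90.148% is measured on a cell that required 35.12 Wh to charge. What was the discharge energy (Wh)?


E_dis = eta/100 * E_chg = 90.148/100 * 35.12 = 31.66 Wh

31.66 Wh


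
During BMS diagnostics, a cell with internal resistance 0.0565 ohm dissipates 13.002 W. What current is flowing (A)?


I = sqrt(Q / R) = sqrt(13.002 / 0.0565) = sqrt(230.12) = 15.17 A

15.17 A


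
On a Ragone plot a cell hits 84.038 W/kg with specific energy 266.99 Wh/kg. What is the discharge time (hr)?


t = E / P = 266.99 / 84.038 = 3.177 hr

3.177 hr


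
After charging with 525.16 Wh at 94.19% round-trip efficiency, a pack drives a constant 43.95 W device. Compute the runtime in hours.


Step 1: E_discharge = eta/100 * E_charge = 94.19/100 * 525.16 = 494.65 Wh
Step 2: t = E_discharge / P = 494.65 / 43.95 = 11.25 hr

11.25 hr


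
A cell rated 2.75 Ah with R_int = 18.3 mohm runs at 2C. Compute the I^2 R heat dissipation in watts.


Convert: R = 18.3 mohm = 0.0183 ohm
Step 1: I = C_rate * capacity = 2 * 2.75 = 5.5 A
Step 2: Q = I^2 * R = 5.5^2 * 0.0183 = 30.25 * 0.0183 = 0.5536 W

0.5536 W


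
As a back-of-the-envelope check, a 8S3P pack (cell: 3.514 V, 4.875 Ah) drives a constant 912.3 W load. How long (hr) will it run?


Step 1: E_pack = Ns * V_cell * Np * C_cell = 8 * 3.514 * 3 * 4.875 = 411.14 Wh
Step 2: t = E_pack / P = 411.14 / 912.3 = 0.4507 hr

0.4507 hr


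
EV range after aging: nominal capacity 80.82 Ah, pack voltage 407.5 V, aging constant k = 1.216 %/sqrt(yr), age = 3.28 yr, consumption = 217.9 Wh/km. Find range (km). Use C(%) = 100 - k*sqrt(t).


Step 1: capacity retention = 100 - 1.216 * sqrt(3.28) = 100 - 1.216 * 1.8111 = 97.798%
Step 2: C_now = 80.82 * 97.798/100 = 79.04 Ah
Step 3: E_pack = V * C_now = 407.5 * 79.04 = 32209 Wh
Step 4: range = E_pack / consumption = 32209 / 217.9 = 147.8 km

147.8 km


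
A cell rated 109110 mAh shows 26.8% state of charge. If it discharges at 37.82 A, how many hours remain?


Convert: C_total = 109110 mAh = 109.11 Ah
Step 1: remaining = SOC/100 * C_total = 26.8/100 * 109.11 = 29.241 Ah
Step 2: t = remaining / I = 29.241 / 37.82 = 0.7732 hr

0.7732 hr


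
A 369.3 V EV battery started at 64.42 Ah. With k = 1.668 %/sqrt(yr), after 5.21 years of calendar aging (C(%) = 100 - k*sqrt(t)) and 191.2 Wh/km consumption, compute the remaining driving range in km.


Step 1: capacity retention = 100 - 1.668 * sqrt(5.21) = 100 - 1.668 * 2.2825 = 96.193%
Step 2: C_now = 64.42 * 96.193/100 = 61.968 Ah
Step 3: E_pack = V * C_now = 369.3 * 61.968 = 22885 Wh
Step 4: range = E_pack / consumption = 22885 / 191.2 = 119.7 km

119.7 km


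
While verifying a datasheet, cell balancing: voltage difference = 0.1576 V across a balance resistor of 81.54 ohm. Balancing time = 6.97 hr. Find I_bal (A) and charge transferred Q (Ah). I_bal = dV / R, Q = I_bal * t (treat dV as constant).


I_bal = dV / R = 0.1576 / 81.54 = 0.0019328 A
Q = I_bal * t = 0.0019328 * 6.97 = 0.01347 Ah

I=0.0019328 A, Q=0.01347 Ah


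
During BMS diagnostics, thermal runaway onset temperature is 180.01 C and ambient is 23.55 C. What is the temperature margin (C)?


margin = T_onset - T_ambient = 180.01 - 23.55 = 156.46 C

156.46 C


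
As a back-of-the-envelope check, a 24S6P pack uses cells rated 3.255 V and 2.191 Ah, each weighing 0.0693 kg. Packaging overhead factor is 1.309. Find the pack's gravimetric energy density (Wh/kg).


Step 1: V_pack = 24 * 3.255 = 78.12 V
Step 2: C_pack = 6 * 2.191 = 13.146 Ah
Step 3: E_pack = V_pack * C_pack = 78.12 * 13.146 = 1027 Wh
Step 4: m_pack = 24 * 6 * 0.0693 * 1.309 = 13.063 kg
Step 5: ED = E_pack / m_pack = 1027 / 13.063 = 78.62 Wh/kg

78.62 Wh/kg


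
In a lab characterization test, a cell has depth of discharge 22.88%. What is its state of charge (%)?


SOC = 100 - DOD = 100 - 22.88 = 77.12%

77.12%


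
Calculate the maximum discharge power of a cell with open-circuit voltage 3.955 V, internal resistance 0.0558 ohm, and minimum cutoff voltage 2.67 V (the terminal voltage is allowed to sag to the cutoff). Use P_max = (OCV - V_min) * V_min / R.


dV = OCV - V_min = 1.285 V (so I_max = dV / R)
P_max = dV * V_min / R = 1.285 * 2.67 / 0.0558 = 61.49 W

61.49 W


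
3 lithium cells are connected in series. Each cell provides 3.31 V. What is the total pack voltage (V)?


With 3 cells in series at 3.31 V each, V_pack = 9.93 V

9.93 V


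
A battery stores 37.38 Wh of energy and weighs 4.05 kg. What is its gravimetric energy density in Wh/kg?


ED = E / m = 37.38 / 4.05 = 9.230 Wh/kg

9.230 Wh/kg


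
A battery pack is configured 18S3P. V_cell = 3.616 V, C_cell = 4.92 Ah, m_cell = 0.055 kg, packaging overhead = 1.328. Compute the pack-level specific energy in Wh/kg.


Step 1: V_pack = 18 * 3.616 = 65.088 V
Step 2: C_pack = 3 * 4.92 = 14.76 Ah
Step 3: E_pack = V_pack * C_pack = 65.088 * 14.76 = 960.7 Wh
Step 4: m_pack = 18 * 3 * 0.055 * 1.328 = 3.9442 kg
Step 5: ED = E_pack / m_pack = 960.7 / 3.9442 = 243.6 Wh/kg

243.6 Wh/kg


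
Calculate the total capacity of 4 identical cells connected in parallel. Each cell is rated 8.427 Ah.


Parallel capacities add: 4 * 8.427 Ah = 33.708 Ah

33.708 Ah


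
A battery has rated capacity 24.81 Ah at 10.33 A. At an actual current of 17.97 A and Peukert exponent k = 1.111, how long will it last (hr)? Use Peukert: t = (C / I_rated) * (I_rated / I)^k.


t_rated = C / I_rated = 24.81 / 10.33 = 2.4017 hr
(I_rated/I)^k = (0.57485)^1.111 = 0.54059
t = t_rated * (I_rated/I)^k = 2.4017 * 0.54059 = 1.298 hr

1.298 hr


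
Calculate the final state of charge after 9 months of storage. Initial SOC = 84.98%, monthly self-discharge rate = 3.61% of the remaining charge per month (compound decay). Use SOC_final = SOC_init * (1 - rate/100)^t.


decay = (1 - 3.61/100)^9 = 0.71827
SOC_final = 84.98 * 0.71827 = 61.04%

61.04%


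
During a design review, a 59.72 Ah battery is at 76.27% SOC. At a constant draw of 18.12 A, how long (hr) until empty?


Step 1: remaining = SOC/100 * C_total = 76.27/100 * 59.72 = 45.548 Ah
Step 2: t = remaining / I = 45.548 / 18.12 = 2.514 hr

2.514 hr


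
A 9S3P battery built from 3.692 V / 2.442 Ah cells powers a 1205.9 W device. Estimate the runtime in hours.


Step 1: E_pack = Ns * V_cell * Np * C_cell = 9 * 3.692 * 3 * 2.442 = 243.43 Wh
Step 2: t = E_pack / P = 243.43 / 1205.9 = 0.2019 hr

0.2019 hr


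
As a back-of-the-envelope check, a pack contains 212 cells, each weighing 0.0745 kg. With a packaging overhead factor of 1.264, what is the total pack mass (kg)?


m_pack = n * m_cell * overhead = 212 * 0.0745 * 1.264 = 19.96 kg

19.96 kg


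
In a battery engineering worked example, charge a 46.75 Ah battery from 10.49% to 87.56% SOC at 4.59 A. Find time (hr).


delta_Ah = 46.75 * (87.56 - 10.49) / 100 = 36.03 Ah
t = delta_Ah / I = 36.03 / 4.59 = 7.850 hr

7.850 hr


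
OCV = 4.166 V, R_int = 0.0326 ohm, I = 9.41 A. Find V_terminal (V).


V = OCV - I*R = 4.166 - 9.41 * 0.0326 = 3.859 V

3.859 V


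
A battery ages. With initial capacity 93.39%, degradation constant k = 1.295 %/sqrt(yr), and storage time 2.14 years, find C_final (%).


sqrt(t) = sqrt(2.14) = 1.4629
C_final = 93.39 - 1.295 * 1.4629 = 91.50%

91.50%


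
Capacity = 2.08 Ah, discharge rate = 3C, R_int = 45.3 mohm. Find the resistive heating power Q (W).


Convert: R = 45.3 mohm = 0.0453 ohm
Step 1: I = C_rate * capacity = 3 * 2.08 = 6.24 A
Step 2: Q = I^2 * R = 6.24^2 * 0.0453 = 38.938 * 0.0453 = 1.764 W

1.764 W


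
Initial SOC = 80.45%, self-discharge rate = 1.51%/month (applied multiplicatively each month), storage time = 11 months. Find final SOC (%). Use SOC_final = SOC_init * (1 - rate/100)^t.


decay = (1 - 1.51/100)^11 = 0.84589
SOC_final = 80.45 * 0.84589 = 68.05%

68.05%


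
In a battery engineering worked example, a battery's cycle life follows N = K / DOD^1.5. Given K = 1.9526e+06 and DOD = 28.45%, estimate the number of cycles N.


DOD^1.5 = 151.75
N = K / DOD^1.5 = 1.9526e+06 / 151.75 = 12870

12870 cycles


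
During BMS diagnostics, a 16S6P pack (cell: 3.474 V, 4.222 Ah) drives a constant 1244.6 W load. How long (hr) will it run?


Step 1: E_pack = Ns * V_cell * Np * C_cell = 16 * 3.474 * 6 * 4.222 = 1408.1 Wh
Step 2: t = E_pack / P = 1408.1 / 1244.6 = 1.131 hr

1.131 hr


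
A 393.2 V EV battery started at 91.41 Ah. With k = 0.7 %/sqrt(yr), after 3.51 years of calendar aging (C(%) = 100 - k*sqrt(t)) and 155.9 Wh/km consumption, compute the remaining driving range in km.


Step 1: capacity retention = 100 - 0.7 * sqrt(3.51) = 100 - 0.7 * 1.8735 = 98.689%
Step 2: C_now = 91.41 * 98.689/100 = 90.212 Ah
Step 3: E_pack = V * C_now = 393.2 * 90.212 = 35471 Wh
Step 4: range = E_pack / consumption = 35471 / 155.9 = 227.5 km

227.5 km


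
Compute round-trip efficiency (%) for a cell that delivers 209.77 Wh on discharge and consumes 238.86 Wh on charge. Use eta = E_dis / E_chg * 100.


eta_e = E_dis / E_chg * 100 = 209.77 / 238.86 * 100 = 87.82%

87.82%


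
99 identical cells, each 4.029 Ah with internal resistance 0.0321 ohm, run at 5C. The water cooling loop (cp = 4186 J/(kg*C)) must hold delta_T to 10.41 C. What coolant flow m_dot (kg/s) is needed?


Step 1: I = 5 * 4.029 = 20.145 A
Step 2: Q_cell = I^2 * R = 20.145^2 * 0.0321 = 13.027 W
Step 3: Q_total = 99 * 13.027 = 1289.7 W
Step 4: m_dot = Q_total / (cp * dT) = 1289.7 / (4186 * 10.41) = 0.02960 kg/s

0.02960 kg/s


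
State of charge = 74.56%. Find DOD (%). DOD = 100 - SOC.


Complement of SOC: DOD = 100% - 74.56% = 25.44%

25.44%


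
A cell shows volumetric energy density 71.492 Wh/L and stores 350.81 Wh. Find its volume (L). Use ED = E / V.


V = E / ED = 350.81 / 71.492 = 4.907 L

4.907 L


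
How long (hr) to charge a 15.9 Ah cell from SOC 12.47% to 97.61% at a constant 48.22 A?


delta_Ah = 15.9 * (97.61 - 12.47) / 100 = 13.537 Ah
t = delta_Ah / I = 13.537 / 48.22 = 0.2807 hr

0.2807 hr


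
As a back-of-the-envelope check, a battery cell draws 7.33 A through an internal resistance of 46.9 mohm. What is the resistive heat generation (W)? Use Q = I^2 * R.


Convert: R = 46.9 mohm = 0.0469 ohm
Q = I^2 * R = 7.33^2 * 0.0469 = 2.520 W

2.520 W


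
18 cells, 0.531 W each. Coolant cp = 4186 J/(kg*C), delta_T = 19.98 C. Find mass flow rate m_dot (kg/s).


Q_total = 18 * 0.531 = 9.558 W
m_dot = Q_total / (cp * dT) = 9.558 / (4186 * 19.98) = 1.143e-04 kg/s

1.143e-04 kg/s


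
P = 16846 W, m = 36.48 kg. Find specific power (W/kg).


Specific power = 16846 W / 36.48 kg = 461.8 W/kg

461.8 W/kg


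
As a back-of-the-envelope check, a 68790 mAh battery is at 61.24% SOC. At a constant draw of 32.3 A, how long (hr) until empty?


Convert: C_total = 68790 mAh = 68.79 Ah
Step 1: remaining = SOC/100 * C_total = 61.24/100 * 68.79 = 42.127 Ah
Step 2: t = remaining / I = 42.127 / 32.3 = 1.304 hr

1.304 hr


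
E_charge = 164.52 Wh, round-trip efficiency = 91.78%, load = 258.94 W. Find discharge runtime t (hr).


Step 1: E_discharge = eta/100 * E_charge = 91.78/100 * 164.52 = 151 Wh
Step 2: t = E_discharge / P = 151 / 258.94 = 0.5831 hr

0.5831 hr


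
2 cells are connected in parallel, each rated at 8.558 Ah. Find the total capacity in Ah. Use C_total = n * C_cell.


C_total = 2 * 8.558 = 17.116 Ah

17.116 Ah


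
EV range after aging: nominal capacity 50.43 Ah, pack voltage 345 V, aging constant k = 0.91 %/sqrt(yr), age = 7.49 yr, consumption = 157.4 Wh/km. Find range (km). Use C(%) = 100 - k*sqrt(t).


Step 1: capacity retention = 100 - 0.91 * sqrt(7.49) = 100 - 0.91 * 2.7368 = 97.51%
Step 2: C_now = 50.43 * 97.51/100 = 49.174 Ah
Step 3: E_pack = V * C_now = 345 * 49.174 = 16965 Wh
Step 4: range = E_pack / consumption = 16965 / 157.4 = 107.8 km

107.8 km


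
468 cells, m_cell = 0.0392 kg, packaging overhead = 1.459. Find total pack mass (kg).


m_pack = n * m_cell * overhead = 468 * 0.0392 * 1.459 = 26.77 kg

26.77 kg


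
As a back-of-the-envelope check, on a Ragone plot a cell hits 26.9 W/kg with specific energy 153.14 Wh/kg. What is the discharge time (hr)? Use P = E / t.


t = E / P = 153.14 / 26.9 = 5.693 hr

5.693 hr


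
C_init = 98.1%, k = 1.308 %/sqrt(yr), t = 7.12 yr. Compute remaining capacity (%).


Step 1: sqrt(7.12 yr) = 2.6683
Step 2: drop = 1.308 * 2.6683 = 3.4901
Step 3: C_final = 98.1 - 3.4901 = 94.61%

94.61%


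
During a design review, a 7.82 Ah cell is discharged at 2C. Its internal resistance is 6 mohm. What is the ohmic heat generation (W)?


Convert: R = 6 mohm = 0.006 ohm
Step 1: I = C_rate * capacity = 2 * 7.82 = 15.64 A
Step 2: Q = I^2 * R = 15.64^2 * 0.006 = 244.61 * 0.006 = 1.468 W

1.468 W


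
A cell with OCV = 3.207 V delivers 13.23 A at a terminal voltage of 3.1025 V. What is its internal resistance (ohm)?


R = (OCV - V) / I = (3.207 - 3.1025) / 13.23 = 0.007899 ohm

0.007899 ohm


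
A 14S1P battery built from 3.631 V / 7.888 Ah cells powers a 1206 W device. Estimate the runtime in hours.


Step 1: E_pack = Ns * V_cell * Np * C_cell = 14 * 3.631 * 1 * 7.888 = 400.98 Wh
Step 2: t = E_pack / P = 400.98 / 1206 = 0.3325 hr

0.3325 hr


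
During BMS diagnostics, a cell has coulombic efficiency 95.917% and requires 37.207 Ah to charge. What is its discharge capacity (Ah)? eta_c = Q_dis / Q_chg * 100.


Q_dis = eta/100 * Q_chg = 95.917/100 * 37.207 = 35.69 Ah

35.69 Ah


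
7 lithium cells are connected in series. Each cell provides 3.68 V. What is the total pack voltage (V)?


V_pack = n * V_cell = 7 * 3.68 = 25.76 V

25.76 V


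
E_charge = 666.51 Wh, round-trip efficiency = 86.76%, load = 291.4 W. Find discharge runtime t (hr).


Step 1: E_discharge = eta/100 * E_charge = 86.76/100 * 666.51 = 578.26 Wh
Step 2: t = E_discharge / P = 578.26 / 291.4 = 1.984 hr

1.984 hr


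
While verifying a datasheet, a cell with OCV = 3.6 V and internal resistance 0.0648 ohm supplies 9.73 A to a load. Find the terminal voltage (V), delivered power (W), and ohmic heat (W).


Step 1: V_terminal = OCV - I*R = 3.6 - 9.73 * 0.0648 = 2.9695 V
Step 2: P_out = V_terminal * I = 2.9695 * 9.73 = 28.89 W
Step 3: Q = I^2 * R = 9.73^2 * 0.0648 = 6.135 W

V=2.9695 V, P=28.89 W, Q=6.135 W


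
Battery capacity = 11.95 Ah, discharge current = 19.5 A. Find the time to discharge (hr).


Runtime = 11.95 Ah / 19.5 A = 0.6128 hr

0.6128 hr


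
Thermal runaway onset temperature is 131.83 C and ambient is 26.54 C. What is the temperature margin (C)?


Safety margin = 131.83 C - 26.54 C = 105.29 C

105.29 C


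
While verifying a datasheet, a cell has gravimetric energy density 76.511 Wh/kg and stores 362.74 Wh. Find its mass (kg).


m = E / ED = 362.74 / 76.511 = 4.741 kg

4.741 kg


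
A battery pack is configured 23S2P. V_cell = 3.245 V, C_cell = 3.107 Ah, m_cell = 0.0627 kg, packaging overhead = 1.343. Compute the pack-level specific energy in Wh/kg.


Step 1: V_pack = 23 * 3.245 = 74.635 V
Step 2: C_pack = 2 * 3.107 = 6.214 Ah
Step 3: E_pack = V_pack * C_pack = 74.635 * 6.214 = 463.78 Wh
Step 4: m_pack = 23 * 2 * 0.0627 * 1.343 = 3.8735 kg
Step 5: ED = E_pack / m_pack = 463.78 / 3.8735 = 119.7 Wh/kg

119.7 Wh/kg


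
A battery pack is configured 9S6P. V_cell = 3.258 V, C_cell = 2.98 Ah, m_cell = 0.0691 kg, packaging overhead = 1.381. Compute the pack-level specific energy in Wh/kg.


Step 1: V_pack = 9 * 3.258 = 29.322 V
Step 2: C_pack = 6 * 2.98 = 17.88 Ah
Step 3: E_pack = V_pack * C_pack = 29.322 * 17.88 = 524.28 Wh
Step 4: m_pack = 9 * 6 * 0.0691 * 1.381 = 5.1531 kg
Step 5: ED = E_pack / m_pack = 524.28 / 5.1531 = 101.7 Wh/kg

101.7 Wh/kg


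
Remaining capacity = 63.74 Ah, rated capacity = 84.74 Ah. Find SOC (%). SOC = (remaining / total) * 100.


SOC = (remaining / total) * 100 = (63.74 / 84.74) * 100 = 75.22%

75.22%


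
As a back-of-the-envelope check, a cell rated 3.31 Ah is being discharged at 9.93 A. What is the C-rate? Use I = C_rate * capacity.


Rearranging: C_rate = 9.93 / 3.31 = 3C

3C


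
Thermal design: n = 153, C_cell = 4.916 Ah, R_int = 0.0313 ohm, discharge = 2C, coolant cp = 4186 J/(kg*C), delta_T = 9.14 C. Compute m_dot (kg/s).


Step 1: I = 2 * 4.916 = 9.832 A
Step 2: Q_cell = I^2 * R = 9.832^2 * 0.0313 = 3.0257 W
Step 3: Q_total = 153 * 3.0257 = 462.93 W
Step 4: m_dot = Q_total / (cp * dT) = 462.93 / (4186 * 9.14) = 0.01210 kg/s

0.01210 kg/s
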